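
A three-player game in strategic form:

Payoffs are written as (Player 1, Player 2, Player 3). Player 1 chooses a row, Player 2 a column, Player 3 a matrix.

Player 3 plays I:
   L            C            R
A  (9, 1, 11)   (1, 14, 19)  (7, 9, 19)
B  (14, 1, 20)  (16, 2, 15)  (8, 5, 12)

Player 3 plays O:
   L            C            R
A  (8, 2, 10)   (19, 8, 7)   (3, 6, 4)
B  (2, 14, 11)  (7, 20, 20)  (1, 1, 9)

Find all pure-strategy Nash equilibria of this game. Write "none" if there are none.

For each strategy profile, look for a profitable unilateral deviation.
(A, L, I): Player 1 can switch to B (9 → 14). Not NE.
(A, L, O): Player 2 can switch to C (2 → 8). Not NE.
(A, C, I): Player 1 can switch to B (1 → 16). Not NE.
(A, C, O): Player 3 can switch to I (7 → 19). Not NE.
(A, R, I): Player 1 can switch to B (7 → 8). Not NE.
(A, R, O): Player 2 can switch to C (6 → 8). Not NE.
(B, R, I): Player 1 gets 8, best alternative 7; Player 2 gets 5, best alternative 2; Player 3 gets 12, best alternative 9. No profitable deviation — NE.
(The remaining 5 profiles each have a profitable deviation by the same check.)

The unique pure-strategy Nash equilibrium is (B, R, I).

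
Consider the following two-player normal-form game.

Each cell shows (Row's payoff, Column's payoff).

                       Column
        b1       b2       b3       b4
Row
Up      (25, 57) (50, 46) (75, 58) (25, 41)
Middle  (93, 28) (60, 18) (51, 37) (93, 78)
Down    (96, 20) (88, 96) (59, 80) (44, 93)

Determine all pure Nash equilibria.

Row against b1: payoffs 25, 93, 96 → best response Down.
Row against b2: payoffs 50, 60, 88 → best response Down.
Row against b3: payoffs 75, 51, 59 → best response Up.
Row against b4: payoffs 25, 93, 44 → best response Middle.
Column against Up: payoffs 57, 46, 58, 41 → best response b3.
Column against Middle: payoffs 28, 18, 37, 78 → best response b4.
Column against Down: payoffs 20, 96, 80, 93 → best response b2.
Mutual best responses: (Up, b3); (Middle, b4); (Down, b2).

Pure-strategy Nash equilibria: (Up, b3), (Middle, b4), (Down, b2)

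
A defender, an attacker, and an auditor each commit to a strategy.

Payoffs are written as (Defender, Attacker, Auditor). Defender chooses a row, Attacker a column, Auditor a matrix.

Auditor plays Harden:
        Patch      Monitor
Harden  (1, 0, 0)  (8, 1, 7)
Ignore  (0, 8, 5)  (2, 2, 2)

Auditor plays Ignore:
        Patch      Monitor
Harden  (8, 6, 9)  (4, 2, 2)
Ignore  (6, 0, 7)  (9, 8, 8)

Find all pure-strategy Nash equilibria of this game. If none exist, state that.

The pure Nash equilibria are (Harden, Patch, Ignore), (Harden, Monitor, Harden), (Ignore, Monitor, Ignore).

Check each profile: it is a Nash equilibrium iff no player can strictly gain by switching unilaterally.
(Harden, Patch, Harden): Attacker can switch to Monitor (0 → 1). Not NE.
(Harden, Patch, Ignore): Defender gets 8, best alternative 6; Attacker gets 6, best alternative 2; Auditor gets 9, best alternative 0. No profitable deviation — NE.
(Harden, Monitor, Harden): Defender gets 8, best alternative 2; Attacker gets 1, best alternative 0; Auditor gets 7, best alternative 2. No profitable deviation — NE.
(Harden, Monitor, Ignore): Defender can switch to Ignore (4 → 9). Not NE.
(Ignore, Patch, Harden): Defender can switch to Harden (0 → 1). Not NE.
(Ignore, Patch, Ignore): Defender can switch to Harden (6 → 8). Not NE.
(Ignore, Monitor, Harden): Defender can switch to Harden (2 → 8). Not NE.
(Ignore, Monitor, Ignore): Defender gets 9, best alternative 4; Attacker gets 8, best alternative 0; Auditor gets 8, best alternative 2. No profitable deviation — NE.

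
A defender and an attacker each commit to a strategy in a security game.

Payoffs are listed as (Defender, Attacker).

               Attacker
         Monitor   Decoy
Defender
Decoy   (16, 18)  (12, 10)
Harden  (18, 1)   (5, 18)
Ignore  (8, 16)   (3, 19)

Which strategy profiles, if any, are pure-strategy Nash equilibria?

(Decoy, Monitor): Defender can switch to Harden (16 → 18). Not NE.
(Decoy, Decoy): Attacker can switch to Monitor (10 → 18). Not NE.
(Harden, Monitor): Attacker can switch to Decoy (1 → 18). Not NE.
(Harden, Decoy): Defender can switch to Decoy (5 → 12). Not NE.
(Ignore, Monitor): Defender can switch to Decoy (8 → 16). Not NE.
(Ignore, Decoy): Defender can switch to Decoy (3 → 12). Not NE.

none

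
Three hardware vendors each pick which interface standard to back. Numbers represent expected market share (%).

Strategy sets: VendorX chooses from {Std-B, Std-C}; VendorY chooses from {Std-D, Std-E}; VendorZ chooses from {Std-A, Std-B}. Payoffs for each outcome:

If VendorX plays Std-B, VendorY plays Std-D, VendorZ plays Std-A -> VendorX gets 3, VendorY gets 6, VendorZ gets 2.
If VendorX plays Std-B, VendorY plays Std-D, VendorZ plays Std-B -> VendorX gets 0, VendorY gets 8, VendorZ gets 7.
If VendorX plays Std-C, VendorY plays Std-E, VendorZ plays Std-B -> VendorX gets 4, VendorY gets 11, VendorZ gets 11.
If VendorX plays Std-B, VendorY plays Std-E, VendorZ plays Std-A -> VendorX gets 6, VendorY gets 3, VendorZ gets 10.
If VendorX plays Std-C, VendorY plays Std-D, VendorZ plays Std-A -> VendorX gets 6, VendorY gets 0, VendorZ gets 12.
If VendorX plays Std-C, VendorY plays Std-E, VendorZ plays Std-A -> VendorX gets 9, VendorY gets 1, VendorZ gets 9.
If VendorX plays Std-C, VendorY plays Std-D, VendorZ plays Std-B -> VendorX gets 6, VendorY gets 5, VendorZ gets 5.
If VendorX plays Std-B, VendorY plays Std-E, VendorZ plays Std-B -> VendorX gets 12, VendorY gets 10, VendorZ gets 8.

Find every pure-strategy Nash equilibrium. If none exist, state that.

(Std-B, Std-D, Std-A): VendorX can switch to Std-C (3 → 6). Not NE.
(Std-B, Std-D, Std-B): VendorX can switch to Std-C (0 → 6). Not NE.
(Std-B, Std-E, Std-A): VendorX can switch to Std-C (6 → 9). Not NE.
(Std-B, Std-E, Std-B): VendorZ can switch to Std-A (8 → 10). Not NE.
(Std-C, Std-D, Std-A): VendorY can switch to Std-E (0 → 1). Not NE.
(Std-C, Std-D, Std-B): VendorY can switch to Std-E (5 → 11). Not NE.
(Std-C, Std-E, Std-A): VendorZ can switch to Std-B (9 → 11). Not NE.
(Std-C, Std-E, Std-B): VendorX can switch to Std-B (4 → 12). Not NE.

none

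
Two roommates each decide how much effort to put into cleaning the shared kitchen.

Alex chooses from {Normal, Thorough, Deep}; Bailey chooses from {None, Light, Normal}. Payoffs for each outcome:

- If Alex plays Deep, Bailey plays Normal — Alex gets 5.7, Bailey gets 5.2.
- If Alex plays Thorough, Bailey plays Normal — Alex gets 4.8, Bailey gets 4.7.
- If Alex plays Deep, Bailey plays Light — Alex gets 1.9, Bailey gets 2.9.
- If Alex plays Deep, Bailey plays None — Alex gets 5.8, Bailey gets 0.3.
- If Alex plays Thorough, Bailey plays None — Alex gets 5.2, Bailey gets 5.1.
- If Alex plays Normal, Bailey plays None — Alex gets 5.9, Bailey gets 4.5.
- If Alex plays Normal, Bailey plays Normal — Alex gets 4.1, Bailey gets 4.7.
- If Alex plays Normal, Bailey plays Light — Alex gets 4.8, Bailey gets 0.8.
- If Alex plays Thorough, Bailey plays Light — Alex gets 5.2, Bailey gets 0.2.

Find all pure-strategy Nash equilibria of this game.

Alex against None: payoffs 5.9, 5.2, 5.8 → best response Normal.
Alex against Light: payoffs 4.8, 5.2, 1.9 → best response Thorough.
Alex against Normal: payoffs 4.1, 4.8, 5.7 → best response Deep.
Bailey against Normal: payoffs 4.5, 0.8, 4.7 → best response Normal.
Bailey against Thorough: payoffs 5.1, 0.2, 4.7 → best response None.
Bailey against Deep: payoffs 0.3, 2.9, 5.2 → best response Normal.
Mutual best responses: (Deep, Normal).

Pure NE: (Deep, Normal)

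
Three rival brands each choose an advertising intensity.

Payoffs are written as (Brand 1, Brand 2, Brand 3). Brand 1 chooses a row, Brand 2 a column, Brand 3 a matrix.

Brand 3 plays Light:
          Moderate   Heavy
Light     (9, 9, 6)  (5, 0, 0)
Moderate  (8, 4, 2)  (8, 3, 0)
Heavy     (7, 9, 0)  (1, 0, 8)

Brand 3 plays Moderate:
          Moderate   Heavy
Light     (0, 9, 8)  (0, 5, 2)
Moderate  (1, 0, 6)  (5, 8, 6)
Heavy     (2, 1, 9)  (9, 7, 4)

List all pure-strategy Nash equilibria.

There is no pure-strategy Nash equilibrium.

Brand 1 against (Moderate, Light): payoffs 9, 8, 7 → best response Light.
Brand 1 against (Moderate, Moderate): payoffs 0, 1, 2 → best response Heavy.
Brand 1 against (Heavy, Light): payoffs 5, 8, 1 → best response Moderate.
Brand 1 against (Heavy, Moderate): payoffs 0, 5, 9 → best response Heavy.
Brand 2 against (Light, Light): payoffs 9, 0 → best response Moderate.
Brand 2 against (Light, Moderate): payoffs 9, 5 → best response Moderate.
Brand 2 against (Moderate, Light): payoffs 4, 3 → best response Moderate.
Brand 2 against (Moderate, Moderate): payoffs 0, 8 → best response Heavy.
Brand 2 against (Heavy, Light): payoffs 9, 0 → best response Moderate.
Brand 2 against (Heavy, Moderate): payoffs 1, 7 → best response Heavy.
Brand 3 against (Light, Moderate): payoffs 6, 8 → best response Moderate.
Brand 3 against (Light, Heavy): payoffs 0, 2 → best response Moderate.
Brand 3 against (Moderate, Moderate): payoffs 2, 6 → best response Moderate.
Brand 3 against (Moderate, Heavy): payoffs 0, 6 → best response Moderate.
Brand 3 against (Heavy, Moderate): payoffs 0, 9 → best response Moderate.
Brand 3 against (Heavy, Heavy): payoffs 8, 4 → best response Light.
No profile is a mutual best response for all players.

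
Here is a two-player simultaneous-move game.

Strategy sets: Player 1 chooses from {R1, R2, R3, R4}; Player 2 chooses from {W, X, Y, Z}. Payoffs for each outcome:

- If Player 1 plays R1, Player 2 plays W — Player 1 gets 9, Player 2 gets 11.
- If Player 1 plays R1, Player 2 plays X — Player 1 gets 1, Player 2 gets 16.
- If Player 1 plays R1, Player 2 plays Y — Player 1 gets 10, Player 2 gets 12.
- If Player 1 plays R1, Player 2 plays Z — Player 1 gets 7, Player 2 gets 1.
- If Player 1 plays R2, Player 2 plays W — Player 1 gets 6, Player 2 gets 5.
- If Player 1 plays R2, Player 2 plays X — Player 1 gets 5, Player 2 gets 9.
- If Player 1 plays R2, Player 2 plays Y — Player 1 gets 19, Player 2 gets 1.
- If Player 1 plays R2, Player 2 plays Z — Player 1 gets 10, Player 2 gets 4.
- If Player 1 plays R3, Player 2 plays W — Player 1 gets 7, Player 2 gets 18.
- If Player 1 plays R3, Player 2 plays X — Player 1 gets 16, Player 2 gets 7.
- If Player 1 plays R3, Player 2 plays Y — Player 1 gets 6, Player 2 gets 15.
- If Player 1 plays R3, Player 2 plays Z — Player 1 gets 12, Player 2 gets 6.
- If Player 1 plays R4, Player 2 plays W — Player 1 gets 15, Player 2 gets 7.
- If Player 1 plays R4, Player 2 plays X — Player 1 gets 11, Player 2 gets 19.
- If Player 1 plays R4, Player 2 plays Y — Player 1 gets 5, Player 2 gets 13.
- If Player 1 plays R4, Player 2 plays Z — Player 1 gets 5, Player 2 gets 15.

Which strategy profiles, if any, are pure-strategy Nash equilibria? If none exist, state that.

Player 1 against W: payoffs 9, 6, 7, 15 → best response R4.
Player 1 against X: payoffs 1, 5, 16, 11 → best response R3.
Player 1 against Y: payoffs 10, 19, 6, 5 → best response R2.
Player 1 against Z: payoffs 7, 10, 12, 5 → best response R3.
Player 2 against R1: payoffs 11, 16, 12, 1 → best response X.
Player 2 against R2: payoffs 5, 9, 1, 4 → best response X.
Player 2 against R3: payoffs 18, 7, 15, 6 → best response W.
Player 2 against R4: payoffs 7, 19, 13, 15 → best response X.
No profile is a mutual best response for all players.

There is no pure-strategy Nash equilibrium.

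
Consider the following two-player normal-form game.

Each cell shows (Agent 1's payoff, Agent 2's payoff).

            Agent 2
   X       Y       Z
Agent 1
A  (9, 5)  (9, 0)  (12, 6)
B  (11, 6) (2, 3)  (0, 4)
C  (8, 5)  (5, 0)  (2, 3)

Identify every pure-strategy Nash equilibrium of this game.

For each player, find the best response to each opponent profile; mutual best responses are the pure NE.
Agent 1 against X: payoffs 9, 11, 8 → best response B.
Agent 1 against Y: payoffs 9, 2, 5 → best response A.
Agent 1 against Z: payoffs 12, 0, 2 → best response A.
Agent 2 against A: payoffs 5, 0, 6 → best response Z.
Agent 2 against B: payoffs 6, 3, 4 → best response X.
Agent 2 against C: payoffs 5, 0, 3 → best response X.
Mutual best responses: (A, Z); (B, X).

Pure-strategy Nash equilibria: (A, Z); (B, X)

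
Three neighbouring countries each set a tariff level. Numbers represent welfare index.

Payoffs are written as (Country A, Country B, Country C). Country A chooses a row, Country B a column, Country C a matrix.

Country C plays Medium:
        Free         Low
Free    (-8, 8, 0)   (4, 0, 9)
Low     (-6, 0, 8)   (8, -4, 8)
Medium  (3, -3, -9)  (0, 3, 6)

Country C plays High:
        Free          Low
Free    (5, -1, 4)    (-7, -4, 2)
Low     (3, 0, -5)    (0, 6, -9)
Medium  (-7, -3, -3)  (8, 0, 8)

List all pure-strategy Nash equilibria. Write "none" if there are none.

Country A against (Free, Medium): payoffs -8, -6, 3 → best response Medium.
Country A against (Free, High): payoffs 5, 3, -7 → best response Free.
Country A against (Low, Medium): payoffs 4, 8, 0 → best response Low.
Country A against (Low, High): payoffs -7, 0, 8 → best response Medium.
Country B against (Free, Medium): payoffs 8, 0 → best response Free.
Country B against (Free, High): payoffs -1, -4 → best response Free.
Country B against (Low, Medium): payoffs 0, -4 → best response Free.
Country B against (Low, High): payoffs 0, 6 → best response Low.
Country B against (Medium, Medium): payoffs -3, 3 → best response Low.
Country B against (Medium, High): payoffs -3, 0 → best response Low.
Country C against (Free, Free): payoffs 0, 4 → best response High.
Country C against (Free, Low): payoffs 9, 2 → best response Medium.
Country C against (Low, Free): payoffs 8, -5 → best response Medium.
Country C against (Low, Low): payoffs 8, -9 → best response Medium.
Country C against (Medium, Free): payoffs -9, -3 → best response High.
Country C against (Medium, Low): payoffs 6, 8 → best response High.
Mutual best responses: (Free, Free, High); (Medium, Low, High).

Pure-strategy Nash equilibria: (Free, Free, High) and (Medium, Low, High)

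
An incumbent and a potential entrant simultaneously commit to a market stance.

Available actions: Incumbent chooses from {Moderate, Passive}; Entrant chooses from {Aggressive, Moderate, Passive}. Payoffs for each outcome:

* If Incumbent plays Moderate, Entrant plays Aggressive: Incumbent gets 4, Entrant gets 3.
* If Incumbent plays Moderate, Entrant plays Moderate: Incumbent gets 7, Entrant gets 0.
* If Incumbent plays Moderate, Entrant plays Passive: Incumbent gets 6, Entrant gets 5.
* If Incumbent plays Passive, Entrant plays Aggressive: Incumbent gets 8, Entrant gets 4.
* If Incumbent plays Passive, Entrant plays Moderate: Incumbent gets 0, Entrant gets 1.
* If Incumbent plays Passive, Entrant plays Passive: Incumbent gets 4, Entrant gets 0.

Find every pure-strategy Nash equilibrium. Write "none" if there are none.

Incumbent against Aggressive: payoffs 4, 8 → best response Passive.
Incumbent against Moderate: payoffs 7, 0 → best response Moderate.
Incumbent against Passive: payoffs 6, 4 → best response Moderate.
Entrant against Moderate: payoffs 3, 0, 5 → best response Passive.
Entrant against Passive: payoffs 4, 1, 0 → best response Aggressive.
Mutual best responses: (Moderate, Passive); (Passive, Aggressive).

The pure Nash equilibria are (Moderate, Passive); (Passive, Aggressive).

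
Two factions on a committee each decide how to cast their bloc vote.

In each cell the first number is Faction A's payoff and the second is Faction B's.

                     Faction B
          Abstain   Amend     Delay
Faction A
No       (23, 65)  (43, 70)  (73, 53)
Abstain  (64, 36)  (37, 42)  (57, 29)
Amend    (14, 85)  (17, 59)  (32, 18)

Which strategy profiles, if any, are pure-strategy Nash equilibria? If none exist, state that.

For each strategy profile, look for a profitable unilateral deviation.
(No, Abstain): Faction A can switch to Abstain (23 → 64). Not NE.
(No, Amend): Faction A gets 43, best alternative 37; Faction B gets 70, best alternative 65. No profitable deviation — NE.
(No, Delay): Faction B can switch to Abstain (53 → 65). Not NE.
(Abstain, Abstain): Faction B can switch to Amend (36 → 42). Not NE.
(Abstain, Amend): Faction A can switch to No (37 → 43). Not NE.
(Abstain, Delay): Faction A can switch to No (57 → 73). Not NE.
(Amend, Abstain): Faction A can switch to No (14 → 23). Not NE.
(Amend, Amend): Faction A can switch to No (17 → 43). Not NE.
(Amend, Delay): Faction A can switch to No (32 → 73). Not NE.

The unique pure-strategy Nash equilibrium is (No, Amend).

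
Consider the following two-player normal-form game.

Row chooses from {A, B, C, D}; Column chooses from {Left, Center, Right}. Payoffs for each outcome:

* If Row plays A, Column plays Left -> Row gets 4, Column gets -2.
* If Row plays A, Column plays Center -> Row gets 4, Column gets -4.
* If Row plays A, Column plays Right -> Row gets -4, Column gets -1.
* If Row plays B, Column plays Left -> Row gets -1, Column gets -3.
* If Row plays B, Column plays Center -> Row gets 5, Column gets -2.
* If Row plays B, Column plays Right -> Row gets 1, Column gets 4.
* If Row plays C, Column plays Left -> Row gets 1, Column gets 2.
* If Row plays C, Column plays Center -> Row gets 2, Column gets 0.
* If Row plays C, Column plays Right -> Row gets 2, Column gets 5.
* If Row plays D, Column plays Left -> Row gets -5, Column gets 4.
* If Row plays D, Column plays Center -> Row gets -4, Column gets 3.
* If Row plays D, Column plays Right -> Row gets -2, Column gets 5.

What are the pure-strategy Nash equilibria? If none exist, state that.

Row against Left: payoffs 4, -1, 1, -5 → best response A.
Row against Center: payoffs 4, 5, 2, -4 → best response B.
Row against Right: payoffs -4, 1, 2, -2 → best response C.
Column against A: payoffs -2, -4, -1 → best response Right.
Column against B: payoffs -3, -2, 4 → best response Right.
Column against C: payoffs 2, 0, 5 → best response Right.
Column against D: payoffs 4, 3, 5 → best response Right.
Mutual best responses: (C, Right).

(C, Right)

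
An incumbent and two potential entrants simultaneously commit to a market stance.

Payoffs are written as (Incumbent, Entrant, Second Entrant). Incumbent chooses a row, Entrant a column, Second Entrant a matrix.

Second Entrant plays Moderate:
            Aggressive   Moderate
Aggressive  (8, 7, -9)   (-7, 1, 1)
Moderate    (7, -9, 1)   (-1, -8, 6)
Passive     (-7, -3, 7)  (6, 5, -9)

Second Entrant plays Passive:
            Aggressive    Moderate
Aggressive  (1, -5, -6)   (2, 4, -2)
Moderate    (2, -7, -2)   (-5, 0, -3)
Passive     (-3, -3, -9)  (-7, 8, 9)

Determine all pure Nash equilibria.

Incumbent against (Aggressive, Moderate): payoffs 8, 7, -7 → best response Aggressive.
Incumbent against (Aggressive, Passive): payoffs 1, 2, -3 → best response Moderate.
Incumbent against (Moderate, Moderate): payoffs -7, -1, 6 → best response Passive.
Incumbent against (Moderate, Passive): payoffs 2, -5, -7 → best response Aggressive.
Entrant against (Aggressive, Moderate): payoffs 7, 1 → best response Aggressive.
Entrant against (Aggressive, Passive): payoffs -5, 4 → best response Moderate.
Entrant against (Moderate, Moderate): payoffs -9, -8 → best response Moderate.
Entrant against (Moderate, Passive): payoffs -7, 0 → best response Moderate.
Entrant against (Passive, Moderate): payoffs -3, 5 → best response Moderate.
Entrant against (Passive, Passive): payoffs -3, 8 → best response Moderate.
Second Entrant against (Aggressive, Aggressive): payoffs -9, -6 → best response Passive.
Second Entrant against (Aggressive, Moderate): payoffs 1, -2 → best response Moderate.
Second Entrant against (Moderate, Aggressive): payoffs 1, -2 → best response Moderate.
Second Entrant against (Moderate, Moderate): payoffs 6, -3 → best response Moderate.
Second Entrant against (Passive, Aggressive): payoffs 7, -9 → best response Moderate.
Second Entrant against (Passive, Moderate): payoffs -9, 9 → best response Passive.
No profile is a mutual best response for all players.

none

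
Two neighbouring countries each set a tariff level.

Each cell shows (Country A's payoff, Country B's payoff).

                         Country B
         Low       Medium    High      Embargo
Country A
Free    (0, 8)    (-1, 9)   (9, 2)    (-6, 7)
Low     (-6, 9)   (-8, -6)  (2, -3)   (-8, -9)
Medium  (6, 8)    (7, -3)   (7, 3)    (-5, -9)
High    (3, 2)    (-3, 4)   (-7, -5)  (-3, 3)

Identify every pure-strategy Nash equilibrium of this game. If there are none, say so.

(Medium, Low)

(Free, Low): Country A can switch to Medium (0 → 6). Not NE.
(Free, Medium): Country A can switch to Medium (-1 → 7). Not NE.
(Free, High): Country B can switch to Low (2 → 8). Not NE.
(Free, Embargo): Country A can switch to Medium (-6 → -5). Not NE.
(Low, Low): Country A can switch to Free (-6 → 0). Not NE.
(Low, Medium): Country A can switch to Free (-8 → -1). Not NE.
(Low, High): Country A can switch to Free (2 → 9). Not NE.
(Low, Embargo): Country A can switch to Free (-8 → -6). Not NE.
(Medium, Low): Country A gets 6, best alternative 3; Country B gets 8, best alternative 3. No profitable deviation — NE.
(The remaining 7 profiles each have a profitable deviation by the same check.)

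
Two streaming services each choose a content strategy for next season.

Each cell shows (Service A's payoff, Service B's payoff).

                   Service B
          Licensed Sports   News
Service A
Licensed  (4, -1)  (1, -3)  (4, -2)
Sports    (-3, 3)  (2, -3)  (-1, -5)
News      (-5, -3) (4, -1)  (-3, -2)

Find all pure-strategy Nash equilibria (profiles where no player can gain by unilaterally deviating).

Pure-strategy Nash equilibria: (Licensed, Licensed); (News, Sports)

Service A against Licensed: payoffs 4, -3, -5 → best response Licensed.
Service A against Sports: payoffs 1, 2, 4 → best response News.
Service A against News: payoffs 4, -1, -3 → best response Licensed.
Service B against Licensed: payoffs -1, -3, -2 → best response Licensed.
Service B against Sports: payoffs 3, -3, -5 → best response Licensed.
Service B against News: payoffs -3, -1, -2 → best response Sports.
Mutual best responses: (Licensed, Licensed); (News, Sports).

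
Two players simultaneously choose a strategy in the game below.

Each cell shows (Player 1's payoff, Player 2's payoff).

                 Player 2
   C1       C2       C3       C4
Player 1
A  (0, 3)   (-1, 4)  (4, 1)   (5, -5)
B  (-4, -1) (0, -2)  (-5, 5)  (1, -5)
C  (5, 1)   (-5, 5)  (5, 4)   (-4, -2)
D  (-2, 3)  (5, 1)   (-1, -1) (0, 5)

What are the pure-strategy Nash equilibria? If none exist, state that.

There is no pure-strategy Nash equilibrium.

Check each profile: it is a Nash equilibrium iff no player can strictly gain by switching unilaterally.
(A, C1): Player 1 can switch to C (0 → 5). Not NE.
(A, C2): Player 1 can switch to B (-1 → 0). Not NE.
(A, C3): Player 1 can switch to C (4 → 5). Not NE.
(A, C4): Player 2 can switch to C1 (-5 → 3). Not NE.
(B, C1): Player 1 can switch to A (-4 → 0). Not NE.
(B, C2): Player 1 can switch to D (0 → 5). Not NE.
(B, C3): Player 1 can switch to A (-5 → 4). Not NE.
(B, C4): Player 1 can switch to A (1 → 5). Not NE.
(C, C1): Player 2 can switch to C2 (1 → 5). Not NE.
(C, C2): Player 1 can switch to A (-5 → -1). Not NE.
(C, C3): Player 2 can switch to C2 (4 → 5). Not NE.
(C, C4): Player 1 can switch to A (-4 → 5). Not NE.
(The remaining 4 profiles each have a profitable deviation by the same check.)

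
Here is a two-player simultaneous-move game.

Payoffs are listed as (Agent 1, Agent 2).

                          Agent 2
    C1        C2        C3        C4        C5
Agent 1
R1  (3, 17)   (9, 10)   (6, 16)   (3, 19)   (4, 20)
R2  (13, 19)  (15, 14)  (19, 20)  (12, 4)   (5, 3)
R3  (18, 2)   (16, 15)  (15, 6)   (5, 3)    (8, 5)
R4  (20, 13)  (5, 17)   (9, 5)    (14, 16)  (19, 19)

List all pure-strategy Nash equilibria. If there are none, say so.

Pure-strategy Nash equilibria: (R2, C3) and (R3, C2) and (R4, C5)

Agent 1 against C1: payoffs 3, 13, 18, 20 → best response R4.
Agent 1 against C2: payoffs 9, 15, 16, 5 → best response R3.
Agent 1 against C3: payoffs 6, 19, 15, 9 → best response R2.
Agent 1 against C4: payoffs 3, 12, 5, 14 → best response R4.
Agent 1 against C5: payoffs 4, 5, 8, 19 → best response R4.
Agent 2 against R1: payoffs 17, 10, 16, 19, 20 → best response C5.
Agent 2 against R2: payoffs 19, 14, 20, 4, 3 → best response C3.
Agent 2 against R3: payoffs 2, 15, 6, 3, 5 → best response C2.
Agent 2 against R4: payoffs 13, 17, 5, 16, 19 → best response C5.
Mutual best responses: (R2, C3); (R3, C2); (R4, C5).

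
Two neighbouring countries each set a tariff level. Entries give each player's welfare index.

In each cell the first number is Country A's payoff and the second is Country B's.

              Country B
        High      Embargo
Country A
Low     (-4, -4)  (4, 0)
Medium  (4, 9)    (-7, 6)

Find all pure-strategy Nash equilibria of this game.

Pure-strategy Nash equilibria: (Low, Embargo) and (Medium, High)

Country A against High: payoffs -4, 4 → best response Medium.
Country A against Embargo: payoffs 4, -7 → best response Low.
Country B against Low: payoffs -4, 0 → best response Embargo.
Country B against Medium: payoffs 9, 6 → best response High.
Mutual best responses: (Low, Embargo); (Medium, High).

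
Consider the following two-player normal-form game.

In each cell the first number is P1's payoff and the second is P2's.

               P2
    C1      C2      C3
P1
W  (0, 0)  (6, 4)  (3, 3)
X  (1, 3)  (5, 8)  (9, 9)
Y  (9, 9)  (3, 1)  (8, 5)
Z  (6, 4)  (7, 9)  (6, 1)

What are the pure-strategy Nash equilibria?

Pure-strategy Nash equilibria: (X, C3); (Y, C1); (Z, C2)

For each strategy profile, look for a profitable unilateral deviation.
(W, C1): P1 can switch to X (0 → 1). Not NE.
(W, C2): P1 can switch to Z (6 → 7). Not NE.
(W, C3): P1 can switch to X (3 → 9). Not NE.
(X, C1): P1 can switch to Y (1 → 9). Not NE.
(X, C2): P1 can switch to W (5 → 6). Not NE.
(X, C3): P1 gets 9, best alternative 8; P2 gets 9, best alternative 8. No profitable deviation — NE.
(Y, C1): P1 gets 9, best alternative 6; P2 gets 9, best alternative 5. No profitable deviation — NE.
(Y, C2): P1 can switch to W (3 → 6). Not NE.
(Y, C3): P1 can switch to X (8 → 9). Not NE.
(Z, C1): P1 can switch to Y (6 → 9). Not NE.
(Z, C2): P1 gets 7, best alternative 6; P2 gets 9, best alternative 4. No profitable deviation — NE.
(The remaining 1 profile has a profitable deviation by the same check.)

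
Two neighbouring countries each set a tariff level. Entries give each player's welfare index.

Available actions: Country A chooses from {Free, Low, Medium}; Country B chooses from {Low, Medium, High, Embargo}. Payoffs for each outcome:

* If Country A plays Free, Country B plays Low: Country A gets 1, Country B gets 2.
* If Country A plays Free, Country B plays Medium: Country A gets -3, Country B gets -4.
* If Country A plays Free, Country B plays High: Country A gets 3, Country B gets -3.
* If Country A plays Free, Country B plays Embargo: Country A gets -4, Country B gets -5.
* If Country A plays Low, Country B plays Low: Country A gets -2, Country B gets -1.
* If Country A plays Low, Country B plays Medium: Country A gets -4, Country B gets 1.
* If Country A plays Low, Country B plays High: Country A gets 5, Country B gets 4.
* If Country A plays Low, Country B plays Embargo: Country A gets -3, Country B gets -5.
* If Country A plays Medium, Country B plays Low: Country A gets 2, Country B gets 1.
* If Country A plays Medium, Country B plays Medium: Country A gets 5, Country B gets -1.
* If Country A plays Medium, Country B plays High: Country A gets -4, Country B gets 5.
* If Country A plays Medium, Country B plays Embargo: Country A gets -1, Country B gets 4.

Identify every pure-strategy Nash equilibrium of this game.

Check each profile: it is a Nash equilibrium iff no player can strictly gain by switching unilaterally.
(Free, Low): Country A can switch to Medium (1 → 2). Not NE.
(Free, Medium): Country A can switch to Medium (-3 → 5). Not NE.
(Free, High): Country A can switch to Low (3 → 5). Not NE.
(Free, Embargo): Country A can switch to Low (-4 → -3). Not NE.
(Low, Low): Country A can switch to Free (-2 → 1). Not NE.
(Low, Medium): Country A can switch to Free (-4 → -3). Not NE.
(Low, High): Country A gets 5, best alternative 3; Country B gets 4, best alternative 1. No profitable deviation — NE.
(Low, Embargo): Country A can switch to Medium (-3 → -1). Not NE.
(Medium, Low): Country B can switch to High (1 → 5). Not NE.
(Medium, Medium): Country B can switch to Low (-1 → 1). Not NE.
(Medium, High): Country A can switch to Free (-4 → 3). Not NE.
(The remaining 1 profile has a profitable deviation by the same check.)

Pure NE: (Low, High)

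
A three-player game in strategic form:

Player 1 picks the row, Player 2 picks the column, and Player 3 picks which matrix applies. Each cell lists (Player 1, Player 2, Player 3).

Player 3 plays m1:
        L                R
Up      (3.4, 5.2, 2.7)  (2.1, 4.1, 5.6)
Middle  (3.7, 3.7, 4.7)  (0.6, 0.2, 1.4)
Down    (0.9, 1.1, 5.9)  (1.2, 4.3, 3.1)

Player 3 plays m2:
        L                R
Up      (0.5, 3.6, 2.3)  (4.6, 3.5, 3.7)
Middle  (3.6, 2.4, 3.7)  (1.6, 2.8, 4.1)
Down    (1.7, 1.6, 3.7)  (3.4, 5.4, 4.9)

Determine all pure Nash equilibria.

(Up, L, m1): Player 1 can switch to Middle (3.4 → 3.7). Not NE.
(Up, L, m2): Player 1 can switch to Middle (0.5 → 3.6). Not NE.
(Up, R, m1): Player 2 can switch to L (4.1 → 5.2). Not NE.
(Up, R, m2): Player 2 can switch to L (3.5 → 3.6). Not NE.
(Middle, L, m1): Player 1 gets 3.7, best alternative 3.4; Player 2 gets 3.7, best alternative 0.2; Player 3 gets 4.7, best alternative 3.7. No profitable deviation — NE.
(Middle, L, m2): Player 2 can switch to R (2.4 → 2.8). Not NE.
(Middle, R, m1): Player 1 can switch to Up (0.6 → 2.1). Not NE.
(Middle, R, m2): Player 1 can switch to Up (1.6 → 4.6). Not NE.
(Down, L, m1): Player 1 can switch to Up (0.9 → 3.4). Not NE.
(Down, L, m2): Player 1 can switch to Middle (1.7 → 3.6). Not NE.
(Down, R, m1): Player 1 can switch to Up (1.2 → 2.1). Not NE.
(The remaining 1 profile has a profitable deviation by the same check.)

Pure NE: (Middle, L, m1)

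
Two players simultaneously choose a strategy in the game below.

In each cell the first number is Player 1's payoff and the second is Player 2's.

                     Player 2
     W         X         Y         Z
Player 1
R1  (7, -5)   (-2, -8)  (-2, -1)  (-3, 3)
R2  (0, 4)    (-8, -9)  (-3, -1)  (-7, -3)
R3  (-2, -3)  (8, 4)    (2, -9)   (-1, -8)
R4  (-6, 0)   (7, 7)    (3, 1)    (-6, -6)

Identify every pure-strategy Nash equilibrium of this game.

(R3, X)

Player 1 against W: payoffs 7, 0, -2, -6 → best response R1.
Player 1 against X: payoffs -2, -8, 8, 7 → best response R3.
Player 1 against Y: payoffs -2, -3, 2, 3 → best response R4.
Player 1 against Z: payoffs -3, -7, -1, -6 → best response R3.
Player 2 against R1: payoffs -5, -8, -1, 3 → best response Z.
Player 2 against R2: payoffs 4, -9, -1, -3 → best response W.
Player 2 against R3: payoffs -3, 4, -9, -8 → best response X.
Player 2 against R4: payoffs 0, 7, 1, -6 → best response X.
Mutual best responses: (R3, X).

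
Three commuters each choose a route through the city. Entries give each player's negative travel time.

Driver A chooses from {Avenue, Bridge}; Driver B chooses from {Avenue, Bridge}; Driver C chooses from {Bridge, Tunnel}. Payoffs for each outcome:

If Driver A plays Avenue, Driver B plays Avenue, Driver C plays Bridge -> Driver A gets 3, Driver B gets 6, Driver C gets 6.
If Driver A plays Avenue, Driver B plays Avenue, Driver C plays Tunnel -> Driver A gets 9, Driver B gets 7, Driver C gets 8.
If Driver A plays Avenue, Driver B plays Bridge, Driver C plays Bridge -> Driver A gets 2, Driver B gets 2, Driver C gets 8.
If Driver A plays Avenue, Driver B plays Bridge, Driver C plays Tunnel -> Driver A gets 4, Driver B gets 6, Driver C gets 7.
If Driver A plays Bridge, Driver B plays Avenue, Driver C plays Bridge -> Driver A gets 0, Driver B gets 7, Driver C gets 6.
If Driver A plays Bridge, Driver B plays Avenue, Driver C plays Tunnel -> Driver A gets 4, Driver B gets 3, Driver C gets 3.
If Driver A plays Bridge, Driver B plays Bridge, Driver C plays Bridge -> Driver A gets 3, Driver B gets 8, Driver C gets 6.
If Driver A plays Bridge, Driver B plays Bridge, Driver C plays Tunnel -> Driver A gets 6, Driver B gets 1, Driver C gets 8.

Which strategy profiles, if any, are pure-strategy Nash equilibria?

(Avenue, Avenue, Bridge): Driver C can switch to Tunnel (6 → 8). Not NE.
(Avenue, Avenue, Tunnel): Driver A gets 9, best alternative 4; Driver B gets 7, best alternative 6; Driver C gets 8, best alternative 6. No profitable deviation — NE.
(Avenue, Bridge, Bridge): Driver A can switch to Bridge (2 → 3). Not NE.
(Avenue, Bridge, Tunnel): Driver A can switch to Bridge (4 → 6). Not NE.
(Bridge, Avenue, Bridge): Driver A can switch to Avenue (0 → 3). Not NE.
(Bridge, Avenue, Tunnel): Driver A can switch to Avenue (4 → 9). Not NE.
(Bridge, Bridge, Bridge): Driver C can switch to Tunnel (6 → 8). Not NE.
(Bridge, Bridge, Tunnel): Driver B can switch to Avenue (1 → 3). Not NE.

(Avenue, Avenue, Tunnel)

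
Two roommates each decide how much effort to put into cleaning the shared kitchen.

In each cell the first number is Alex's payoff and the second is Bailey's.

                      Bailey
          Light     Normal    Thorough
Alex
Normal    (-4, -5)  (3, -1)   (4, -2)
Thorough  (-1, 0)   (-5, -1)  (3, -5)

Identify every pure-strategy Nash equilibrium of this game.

Alex against Light: payoffs -4, -1 → best response Thorough.
Alex against Normal: payoffs 3, -5 → best response Normal.
Alex against Thorough: payoffs 4, 3 → best response Normal.
Bailey against Normal: payoffs -5, -1, -2 → best response Normal.
Bailey against Thorough: payoffs 0, -1, -5 → best response Light.
Mutual best responses: (Normal, Normal); (Thorough, Light).

The pure Nash equilibria are (Normal, Normal), (Thorough, Light).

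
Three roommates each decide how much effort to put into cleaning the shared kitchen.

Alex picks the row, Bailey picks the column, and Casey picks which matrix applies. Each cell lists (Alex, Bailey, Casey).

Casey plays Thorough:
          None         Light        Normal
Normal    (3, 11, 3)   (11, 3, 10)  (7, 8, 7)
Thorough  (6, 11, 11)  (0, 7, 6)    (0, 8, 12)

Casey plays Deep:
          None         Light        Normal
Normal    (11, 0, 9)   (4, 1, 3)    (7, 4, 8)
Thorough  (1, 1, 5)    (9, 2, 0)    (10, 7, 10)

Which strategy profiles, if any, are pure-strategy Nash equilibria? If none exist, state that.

(Normal, None, Thorough): Alex can switch to Thorough (3 → 6). Not NE.
(Normal, None, Deep): Bailey can switch to Light (0 → 1). Not NE.
(Normal, Light, Thorough): Bailey can switch to None (3 → 11). Not NE.
(Normal, Light, Deep): Alex can switch to Thorough (4 → 9). Not NE.
(Normal, Normal, Thorough): Bailey can switch to None (8 → 11). Not NE.
(Normal, Normal, Deep): Alex can switch to Thorough (7 → 10). Not NE.
(Thorough, None, Thorough): Alex gets 6, best alternative 3; Bailey gets 11, best alternative 8; Casey gets 11, best alternative 5. No profitable deviation — NE.
(Thorough, None, Deep): Alex can switch to Normal (1 → 11). Not NE.
(Thorough, Light, Thorough): Alex can switch to Normal (0 → 11). Not NE.
(The remaining 3 profiles each have a profitable deviation by the same check.)

(Thorough, None, Thorough)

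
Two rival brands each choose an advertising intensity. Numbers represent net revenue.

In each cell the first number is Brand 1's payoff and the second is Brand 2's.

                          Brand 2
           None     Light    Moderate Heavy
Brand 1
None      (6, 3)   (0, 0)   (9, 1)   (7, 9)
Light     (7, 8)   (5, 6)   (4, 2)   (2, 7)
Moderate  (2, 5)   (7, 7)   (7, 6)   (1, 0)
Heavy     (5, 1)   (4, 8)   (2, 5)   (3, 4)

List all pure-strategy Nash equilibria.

Pure-strategy Nash equilibria: (None, Heavy); (Light, None); (Moderate, Light)

(None, None): Brand 1 can switch to Light (6 → 7). Not NE.
(None, Light): Brand 1 can switch to Light (0 → 5). Not NE.
(None, Moderate): Brand 2 can switch to None (1 → 3). Not NE.
(None, Heavy): Brand 1 gets 7, best alternative 3; Brand 2 gets 9, best alternative 3. No profitable deviation — NE.
(Light, None): Brand 1 gets 7, best alternative 6; Brand 2 gets 8, best alternative 7. No profitable deviation — NE.
(Light, Light): Brand 1 can switch to Moderate (5 → 7). Not NE.
(Light, Moderate): Brand 1 can switch to None (4 → 9). Not NE.
(Light, Heavy): Brand 1 can switch to None (2 → 7). Not NE.
(Moderate, None): Brand 1 can switch to None (2 → 6). Not NE.
(Moderate, Light): Brand 1 gets 7, best alternative 5; Brand 2 gets 7, best alternative 6. No profitable deviation — NE.
(Moderate, Moderate): Brand 1 can switch to None (7 → 9). Not NE.
(The remaining 5 profiles each have a profitable deviation by the same check.)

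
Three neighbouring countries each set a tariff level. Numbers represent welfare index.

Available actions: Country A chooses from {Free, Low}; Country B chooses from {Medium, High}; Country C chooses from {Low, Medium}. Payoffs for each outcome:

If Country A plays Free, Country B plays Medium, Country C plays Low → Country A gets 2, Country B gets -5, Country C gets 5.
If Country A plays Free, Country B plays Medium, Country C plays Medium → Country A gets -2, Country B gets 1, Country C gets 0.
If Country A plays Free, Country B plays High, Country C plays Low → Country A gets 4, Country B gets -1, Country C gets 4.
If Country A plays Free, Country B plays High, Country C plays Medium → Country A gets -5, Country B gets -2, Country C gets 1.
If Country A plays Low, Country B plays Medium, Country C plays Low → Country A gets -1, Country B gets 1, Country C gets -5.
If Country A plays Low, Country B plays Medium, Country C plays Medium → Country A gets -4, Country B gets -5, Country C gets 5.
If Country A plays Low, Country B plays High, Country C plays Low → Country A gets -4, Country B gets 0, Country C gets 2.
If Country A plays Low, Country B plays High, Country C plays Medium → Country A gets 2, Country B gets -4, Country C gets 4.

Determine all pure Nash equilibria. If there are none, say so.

Country A against (Medium, Low): payoffs 2, -1 → best response Free.
Country A against (Medium, Medium): payoffs -2, -4 → best response Free.
Country A against (High, Low): payoffs 4, -4 → best response Free.
Country A against (High, Medium): payoffs -5, 2 → best response Low.
Country B against (Free, Low): payoffs -5, -1 → best response High.
Country B against (Free, Medium): payoffs 1, -2 → best response Medium.
Country B against (Low, Low): payoffs 1, 0 → best response Medium.
Country B against (Low, Medium): payoffs -5, -4 → best response High.
Country C against (Free, Medium): payoffs 5, 0 → best response Low.
Country C against (Free, High): payoffs 4, 1 → best response Low.
Country C against (Low, Medium): payoffs -5, 5 → best response Medium.
Country C against (Low, High): payoffs 2, 4 → best response Medium.
Mutual best responses: (Free, High, Low); (Low, High, Medium).

(Free, High, Low); (Low, High, Medium)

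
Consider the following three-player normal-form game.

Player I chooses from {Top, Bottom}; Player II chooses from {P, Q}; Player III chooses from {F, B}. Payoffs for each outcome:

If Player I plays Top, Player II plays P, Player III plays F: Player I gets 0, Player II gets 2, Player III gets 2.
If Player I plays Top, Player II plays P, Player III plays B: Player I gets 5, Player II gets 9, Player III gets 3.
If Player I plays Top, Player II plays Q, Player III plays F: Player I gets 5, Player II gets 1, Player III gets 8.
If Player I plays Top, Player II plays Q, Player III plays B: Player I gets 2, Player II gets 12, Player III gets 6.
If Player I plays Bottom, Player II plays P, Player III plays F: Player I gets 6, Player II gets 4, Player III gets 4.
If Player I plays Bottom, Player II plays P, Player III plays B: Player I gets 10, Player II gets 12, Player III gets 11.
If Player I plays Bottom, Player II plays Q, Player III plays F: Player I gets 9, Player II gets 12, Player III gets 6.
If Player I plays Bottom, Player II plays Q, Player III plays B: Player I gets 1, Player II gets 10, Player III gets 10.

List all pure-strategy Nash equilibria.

Player I against (P, F): payoffs 0, 6 → best response Bottom.
Player I against (P, B): payoffs 5, 10 → best response Bottom.
Player I against (Q, F): payoffs 5, 9 → best response Bottom.
Player I against (Q, B): payoffs 2, 1 → best response Top.
Player II against (Top, F): payoffs 2, 1 → best response P.
Player II against (Top, B): payoffs 9, 12 → best response Q.
Player II against (Bottom, F): payoffs 4, 12 → best response Q.
Player II against (Bottom, B): payoffs 12, 10 → best response P.
Player III against (Top, P): payoffs 2, 3 → best response B.
Player III against (Top, Q): payoffs 8, 6 → best response F.
Player III against (Bottom, P): payoffs 4, 11 → best response B.
Player III against (Bottom, Q): payoffs 6, 10 → best response B.
Mutual best responses: (Bottom, P, B).

(Bottom, P, B)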